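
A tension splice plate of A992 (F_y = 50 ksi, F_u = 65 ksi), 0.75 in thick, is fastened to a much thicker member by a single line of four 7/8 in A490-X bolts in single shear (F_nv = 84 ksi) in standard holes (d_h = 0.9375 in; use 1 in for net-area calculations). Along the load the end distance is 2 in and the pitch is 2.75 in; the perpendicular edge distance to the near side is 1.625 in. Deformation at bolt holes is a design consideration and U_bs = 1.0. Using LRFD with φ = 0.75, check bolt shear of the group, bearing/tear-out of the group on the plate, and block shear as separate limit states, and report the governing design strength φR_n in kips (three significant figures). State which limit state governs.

Bolt shear: A_b = π·0.875²/4 = 0.6013 in²; R_n = 84 × 0.6013 × 4 × 1 = 202 kips → 0.75 × 202 = 152 kips.
Bearing: edge l_c = 1.531, r_n = 89.58 kips; interior l_c = 1.812, r_n = 102.4 kips; R_n = 89.58 + 3·102.4 = 396.7 kips → 298 kips.
Block shear: A_gv = 7.688, A_nv = 5.062, A_nt = 0.8438 in²; R_n = min(0.6F_uA_nv, 0.6F_yA_gv) + U_bs·F_u·A_nt = 252.3 kips → 189 kips.
Bolt shear governs: 152 kips.

152 kips (bolt shear governs)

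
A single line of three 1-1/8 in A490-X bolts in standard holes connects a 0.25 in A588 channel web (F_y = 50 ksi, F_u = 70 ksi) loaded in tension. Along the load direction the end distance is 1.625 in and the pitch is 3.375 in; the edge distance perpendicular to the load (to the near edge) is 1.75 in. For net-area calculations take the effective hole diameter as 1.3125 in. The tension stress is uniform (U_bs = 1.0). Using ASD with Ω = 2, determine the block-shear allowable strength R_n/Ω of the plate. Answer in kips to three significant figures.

36.3 kips

Shear plane L_v = 1.625 + 2·3.375 = 8.375 in; A_gv = 8.375 × 0.25 = 2.094 in².
A_nv = (8.375 − 2.5·1.3125) × 0.25 = 1.273 in².
A_nt = (1.75 − 0.5·1.3125) × 0.25 = 0.2734 in².
0.6 F_u A_nv = 53.48 kips; 0.6 F_y A_gv = 62.81 kips → shear rupture governs the shear term.
R_n = 53.48 + 1.0 × 70 × 0.2734 = 72.62 kips.
Allowable strength R_n/Ω = 72.62 / 2 = 36.3 kips.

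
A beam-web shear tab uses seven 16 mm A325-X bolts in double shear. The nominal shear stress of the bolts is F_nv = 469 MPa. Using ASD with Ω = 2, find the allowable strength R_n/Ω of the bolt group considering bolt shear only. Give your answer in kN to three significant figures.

660 kN

A_b = π × 16² / 4 = 201.1 mm².
R_n = F_nv · A_b · n · n_s = 469 × 201.1 × 7 × 2 / 1000 = 1320 kN.
Allowable strength R_n/Ω = 1320 / 2 = 660 kN.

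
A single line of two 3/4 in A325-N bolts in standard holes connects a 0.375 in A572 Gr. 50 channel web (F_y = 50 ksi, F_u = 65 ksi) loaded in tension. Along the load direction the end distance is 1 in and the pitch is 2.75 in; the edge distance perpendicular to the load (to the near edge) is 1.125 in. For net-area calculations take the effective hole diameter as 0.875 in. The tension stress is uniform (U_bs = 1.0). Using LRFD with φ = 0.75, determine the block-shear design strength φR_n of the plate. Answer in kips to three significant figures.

39.3 kips

Shear plane L_v = 1 + 1·2.75 = 3.75 in; A_gv = 3.75 × 0.375 = 1.406 in².
A_nv = (3.75 − 1.5·0.875) × 0.375 = 0.9141 in².
A_nt = (1.125 − 0.5·0.875) × 0.375 = 0.2578 in².
0.6 F_u A_nv = 35.65 kips; 0.6 F_y A_gv = 42.19 kips → shear rupture governs the shear term.
R_n = 35.65 + 1.0 × 65 × 0.2578 = 52.41 kips.
Design strength φR_n = 0.75 × 52.41 = 39.3 kips.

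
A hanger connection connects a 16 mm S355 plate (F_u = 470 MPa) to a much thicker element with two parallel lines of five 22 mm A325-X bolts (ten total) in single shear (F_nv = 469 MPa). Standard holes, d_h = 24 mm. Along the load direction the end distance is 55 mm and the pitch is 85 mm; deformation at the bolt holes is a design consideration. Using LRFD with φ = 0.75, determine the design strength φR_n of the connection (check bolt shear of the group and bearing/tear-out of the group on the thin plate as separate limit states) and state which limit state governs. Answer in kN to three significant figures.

Bolt shear: A_b = π·22²/4 = 380.1 mm²; R_n = 469 × 380.1 × 10 × 1 / 1000 = 1783 kN → 0.75 × 1783 = 1340 kN.
Bearing (1.2 l_c t F_u ≤ 2.4 d t F_u): upper limit = 2.4·22·16·470 / 1000 = 397.1 kN.
  Edge l_c = 55 − 24/2 = 43 → r_n = 388 kN; interior l_c = 85 − 24 = 61 → r_n = 397.1 kN.
  R_n,bearing = 2·388 + 8·397.1 = 3953 kN → 0.75 × 3953 = 2960 kN.
Bolt shear governs: 1340 kN.

1340 kN (bolt shear governs)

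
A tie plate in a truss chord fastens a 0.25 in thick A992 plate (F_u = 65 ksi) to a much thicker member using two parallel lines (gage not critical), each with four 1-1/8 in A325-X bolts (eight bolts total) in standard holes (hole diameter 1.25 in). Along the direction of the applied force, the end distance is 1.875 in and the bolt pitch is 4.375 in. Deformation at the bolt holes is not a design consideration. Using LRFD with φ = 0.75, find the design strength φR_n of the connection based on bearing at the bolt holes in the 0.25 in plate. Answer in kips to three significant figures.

292 kips

Per bolt r_n = 1.5 l_c t F_u ≤ 3.0 d t F_u; upper limit = 3.0 × 1.125 × 0.25 × 65 = 54.84 kips.
Edge bolt: l_c = 1.875 − 1.25/2 = 1.25 in → 1.5 × 1.25 × 0.25 × 65 = 30.47 → r_n = 30.47 kips.
Interior bolts: l_c = 4.375 − 1.25 = 3.125 in → 1.5 × 3.125 × 0.25 × 65 = 76.17 → r_n = 54.84 kips.
R_n = 2 × 30.47 + 6 × 54.84 = 390 kips.
Design strength φR_n = 0.75 × 390 = 292 kips.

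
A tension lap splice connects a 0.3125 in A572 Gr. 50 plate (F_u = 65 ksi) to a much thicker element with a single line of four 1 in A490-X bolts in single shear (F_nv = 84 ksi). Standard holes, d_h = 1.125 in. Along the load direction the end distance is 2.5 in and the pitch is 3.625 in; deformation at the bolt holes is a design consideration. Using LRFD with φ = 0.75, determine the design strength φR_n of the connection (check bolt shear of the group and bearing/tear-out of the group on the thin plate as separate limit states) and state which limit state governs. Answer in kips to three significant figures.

Bolt shear: A_b = π·1²/4 = 0.7854 in²; R_n = 84 × 0.7854 × 4 × 1 = 263.9 kips → 0.75 × 263.9 = 198 kips.
Bearing (1.2 l_c t F_u ≤ 2.4 d t F_u): upper limit = 2.4·1·0.3125·65 = 48.75 kips.
  Edge l_c = 2.5 − 1.125/2 = 1.938 → r_n = 47.23 kips; interior l_c = 3.625 − 1.125 = 2.5 → r_n = 48.75 kips.
  R_n,bearing = 1·47.23 + 3·48.75 = 193.5 kips → 0.75 × 193.5 = 145 kips.
Bearing governs: 145 kips.

145 kips (bearing governs)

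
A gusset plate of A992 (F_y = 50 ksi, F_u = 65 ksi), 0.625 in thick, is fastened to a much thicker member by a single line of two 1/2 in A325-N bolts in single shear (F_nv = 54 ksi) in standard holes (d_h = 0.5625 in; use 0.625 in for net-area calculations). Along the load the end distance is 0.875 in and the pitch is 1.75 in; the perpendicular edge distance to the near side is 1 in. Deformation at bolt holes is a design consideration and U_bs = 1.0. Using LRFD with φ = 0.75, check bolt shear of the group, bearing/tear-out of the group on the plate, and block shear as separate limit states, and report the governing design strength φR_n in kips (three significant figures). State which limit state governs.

15.9 kips (bolt shear governs)

Bolt shear: A_b = π·0.5²/4 = 0.1963 in²; R_n = 54 × 0.1963 × 2 × 1 = 21.21 kips → 0.75 × 21.21 = 15.9 kips.
Bearing: edge l_c = 0.5938, r_n = 28.95 kips; interior l_c = 1.188, r_n = 48.75 kips; R_n = 28.95 + 1·48.75 = 77.7 kips → 58.3 kips.
Block shear: A_gv = 1.641, A_nv = 1.055, A_nt = 0.4297 in²; R_n = min(0.6F_uA_nv, 0.6F_yA_gv) + U_bs·F_u·A_nt = 69.06 kips → 51.8 kips.
Bolt shear governs: 15.9 kips.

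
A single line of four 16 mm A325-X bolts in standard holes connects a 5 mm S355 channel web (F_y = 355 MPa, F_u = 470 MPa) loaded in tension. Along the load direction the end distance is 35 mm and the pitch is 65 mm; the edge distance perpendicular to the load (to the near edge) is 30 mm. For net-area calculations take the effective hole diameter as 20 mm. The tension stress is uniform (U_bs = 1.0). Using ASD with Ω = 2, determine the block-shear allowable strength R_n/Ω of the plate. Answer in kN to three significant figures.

136 kN

Shear plane L_v = 35 + 3·65 = 230 mm; A_gv = 230 × 5 = 1150 mm².
A_nv = (230 − 3.5·20) × 5 = 800 mm².
A_nt = (30 − 0.5·20) × 5 = 100 mm².
0.6 F_u A_nv = 225.6 kN; 0.6 F_y A_gv = 245 kN → shear rupture governs the shear term.
R_n = 225.6 + 1.0 × 470 × 100 / 1000 = 272.6 kN.
Allowable strength R_n/Ω = 272.6 / 2 = 136 kN.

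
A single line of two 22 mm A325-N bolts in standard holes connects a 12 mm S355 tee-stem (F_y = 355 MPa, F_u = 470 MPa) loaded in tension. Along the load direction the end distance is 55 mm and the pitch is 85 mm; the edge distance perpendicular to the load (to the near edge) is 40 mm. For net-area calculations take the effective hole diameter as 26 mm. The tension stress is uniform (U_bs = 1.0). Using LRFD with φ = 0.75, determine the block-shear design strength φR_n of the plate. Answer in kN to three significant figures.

Shear plane L_v = 55 + 1·85 = 140 mm; A_gv = 140 × 12 = 1680 mm².
A_nv = (140 − 1.5·26) × 12 = 1212 mm².
A_nt = (40 − 0.5·26) × 12 = 324 mm².
0.6 F_u A_nv = 341.8 kN; 0.6 F_y A_gv = 357.8 kN → shear rupture governs the shear term.
R_n = 341.8 + 1.0 × 470 × 324 / 1000 = 494.1 kN.
Design strength φR_n = 0.75 × 494.1 = 371 kN.

371 kN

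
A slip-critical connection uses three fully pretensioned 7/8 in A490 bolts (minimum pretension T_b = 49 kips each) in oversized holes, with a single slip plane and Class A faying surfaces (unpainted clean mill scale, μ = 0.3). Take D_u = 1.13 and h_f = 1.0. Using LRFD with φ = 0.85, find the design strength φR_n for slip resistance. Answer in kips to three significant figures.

42.4 kips

R_n = μ · D_u · h_f · T_b · n_s · n_b = 0.3 × 1.13 × 1.0 × 49 × 1 × 3 = 49.83 kips.
Design strength φR_n = 0.85 × 49.83 = 42.4 kips.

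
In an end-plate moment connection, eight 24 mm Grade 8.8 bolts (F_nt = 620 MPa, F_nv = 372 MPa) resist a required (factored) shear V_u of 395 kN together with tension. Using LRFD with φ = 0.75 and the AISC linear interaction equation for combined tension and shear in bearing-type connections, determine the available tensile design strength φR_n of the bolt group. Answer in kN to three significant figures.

A_b = π·24²/4 = 452.4 mm²; f_rv = 395 × 1000 / (8 × 452.4) = 109.1 MPa.
F'_nt = 1.3 F_nt − (F_nt / φF_nv) f_rv = 1.3·620 − (620/(0.75·372))·109.1 = 563.5 MPa, capped at F_nt → F'_nt = 563.5 MPa.
R_n = F'_nt · A_b · n = 563.5 × 452.4 × 8 / 1000 = 2039 kN.
Design strength φR_n = 0.75 × 2039 = 1530 kN.

1530 kN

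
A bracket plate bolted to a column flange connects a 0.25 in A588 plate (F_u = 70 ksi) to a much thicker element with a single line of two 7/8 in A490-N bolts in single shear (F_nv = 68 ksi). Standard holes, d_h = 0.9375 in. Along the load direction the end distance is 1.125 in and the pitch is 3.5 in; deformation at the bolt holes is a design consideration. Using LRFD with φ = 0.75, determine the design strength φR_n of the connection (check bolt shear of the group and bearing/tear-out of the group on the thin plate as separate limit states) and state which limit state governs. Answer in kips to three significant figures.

Bolt shear: A_b = π·0.875²/4 = 0.6013 in²; R_n = 68 × 0.6013 × 2 × 1 = 81.78 kips → 0.75 × 81.78 = 61.3 kips.
Bearing (1.2 l_c t F_u ≤ 2.4 d t F_u): upper limit = 2.4·0.875·0.25·70 = 36.75 kips.
  Edge l_c = 1.125 − 0.9375/2 = 0.6562 → r_n = 13.78 kips; interior l_c = 3.5 − 0.9375 = 2.562 → r_n = 36.75 kips.
  R_n,bearing = 1·13.78 + 1·36.75 = 50.53 kips → 0.75 × 50.53 = 37.9 kips.
Bearing governs: 37.9 kips.

37.9 kips (bearing governs)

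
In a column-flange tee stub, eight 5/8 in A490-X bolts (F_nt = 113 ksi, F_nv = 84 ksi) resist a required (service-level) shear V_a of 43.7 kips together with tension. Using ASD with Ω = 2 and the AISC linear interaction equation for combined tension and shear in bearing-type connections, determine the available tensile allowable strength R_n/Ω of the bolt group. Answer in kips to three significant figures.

A_b = π·0.625²/4 = 0.3068 in²; f_rv = 43.7 / (8 × 0.3068) = 17.8 ksi.
F'_nt = 1.3 F_nt − (Ω F_nt / F_nv) f_rv = 1.3·113 − (2·113/84)·17.8 = 99 ksi, capped at F_nt → F'_nt = 99 ksi.
R_n = F'_nt · A_b · n = 99 × 0.3068 × 8 = 243 kips.
Allowable strength R_n/Ω = 243 / 2 = 121 kips.

121 kips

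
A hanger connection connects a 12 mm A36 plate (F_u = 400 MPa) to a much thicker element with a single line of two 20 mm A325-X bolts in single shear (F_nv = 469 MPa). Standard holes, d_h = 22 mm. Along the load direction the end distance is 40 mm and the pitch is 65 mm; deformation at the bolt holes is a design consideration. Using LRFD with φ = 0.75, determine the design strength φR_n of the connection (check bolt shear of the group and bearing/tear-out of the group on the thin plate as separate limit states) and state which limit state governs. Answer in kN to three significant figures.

Bolt shear: A_b = π·20²/4 = 314.2 mm²; R_n = 469 × 314.2 × 2 × 1 / 1000 = 294.7 kN → 0.75 × 294.7 = 221 kN.
Bearing (1.2 l_c t F_u ≤ 2.4 d t F_u): upper limit = 2.4·20·12·400 / 1000 = 230.4 kN.
  Edge l_c = 40 − 22/2 = 29 → r_n = 167 kN; interior l_c = 65 − 22 = 43 → r_n = 230.4 kN.
  R_n,bearing = 1·167 + 1·230.4 = 397.4 kN → 0.75 × 397.4 = 298 kN.
Bolt shear governs: 221 kN.

221 kN (bolt shear governs)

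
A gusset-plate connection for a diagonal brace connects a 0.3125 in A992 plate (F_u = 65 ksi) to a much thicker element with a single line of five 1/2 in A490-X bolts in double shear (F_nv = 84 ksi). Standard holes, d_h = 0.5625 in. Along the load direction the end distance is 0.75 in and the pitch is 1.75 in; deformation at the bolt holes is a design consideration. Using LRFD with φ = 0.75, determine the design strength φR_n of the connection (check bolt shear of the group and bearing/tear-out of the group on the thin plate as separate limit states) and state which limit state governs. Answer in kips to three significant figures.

81.7 kips (bearing governs)

Bolt shear: A_b = π·0.5²/4 = 0.1963 in²; R_n = 84 × 0.1963 × 5 × 2 = 164.9 kips → 0.75 × 164.9 = 124 kips.
Bearing (1.2 l_c t F_u ≤ 2.4 d t F_u): upper limit = 2.4·0.5·0.3125·65 = 24.38 kips.
  Edge l_c = 0.75 − 0.5625/2 = 0.4688 → r_n = 11.43 kips; interior l_c = 1.75 − 0.5625 = 1.188 → r_n = 24.38 kips.
  R_n,bearing = 1·11.43 + 4·24.38 = 108.9 kips → 0.75 × 108.9 = 81.7 kips.
Bearing governs: 81.7 kips.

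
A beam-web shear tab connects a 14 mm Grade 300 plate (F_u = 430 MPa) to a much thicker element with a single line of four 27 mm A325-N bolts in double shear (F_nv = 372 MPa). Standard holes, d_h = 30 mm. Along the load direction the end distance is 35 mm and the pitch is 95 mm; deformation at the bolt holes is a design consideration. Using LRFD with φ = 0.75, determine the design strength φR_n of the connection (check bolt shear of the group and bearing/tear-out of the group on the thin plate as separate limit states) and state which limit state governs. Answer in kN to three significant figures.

986 kN (bearing governs)

Bolt shear: A_b = π·27²/4 = 572.6 mm²; R_n = 372 × 572.6 × 4 × 2 / 1000 = 1704 kN → 0.75 × 1704 = 1280 kN.
Bearing (1.2 l_c t F_u ≤ 2.4 d t F_u): upper limit = 2.4·27·14·430 / 1000 = 390.1 kN.
  Edge l_c = 35 − 30/2 = 20 → r_n = 144.5 kN; interior l_c = 95 − 30 = 65 → r_n = 390.1 kN.
  R_n,bearing = 1·144.5 + 3·390.1 = 1315 kN → 0.75 × 1315 = 986 kN.
Bearing governs: 986 kN.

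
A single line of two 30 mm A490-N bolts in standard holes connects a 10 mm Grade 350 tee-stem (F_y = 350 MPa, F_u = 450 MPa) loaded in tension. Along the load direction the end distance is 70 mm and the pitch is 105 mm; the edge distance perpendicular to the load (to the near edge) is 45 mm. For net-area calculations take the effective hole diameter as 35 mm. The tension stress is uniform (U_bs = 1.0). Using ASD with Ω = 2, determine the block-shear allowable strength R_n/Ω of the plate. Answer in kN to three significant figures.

Shear plane L_v = 70 + 1·105 = 175 mm; A_gv = 175 × 10 = 1750 mm².
A_nv = (175 − 1.5·35) × 10 = 1225 mm².
A_nt = (45 − 0.5·35) × 10 = 275 mm².
0.6 F_u A_nv = 330.8 kN; 0.6 F_y A_gv = 367.5 kN → shear rupture governs the shear term.
R_n = 330.8 + 1.0 × 450 × 275 / 1000 = 454.5 kN.
Allowable strength R_n/Ω = 454.5 / 2 = 227 kN.

227 kN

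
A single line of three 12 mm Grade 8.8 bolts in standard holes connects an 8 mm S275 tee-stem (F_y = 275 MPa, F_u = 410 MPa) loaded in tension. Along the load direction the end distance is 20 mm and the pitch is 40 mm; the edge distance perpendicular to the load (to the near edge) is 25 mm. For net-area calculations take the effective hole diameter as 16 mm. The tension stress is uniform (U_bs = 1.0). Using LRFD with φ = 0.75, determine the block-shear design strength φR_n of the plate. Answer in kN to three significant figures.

Shear plane L_v = 20 + 2·40 = 100 mm; A_gv = 100 × 8 = 800 mm².
A_nv = (100 − 2.5·16) × 8 = 480 mm².
A_nt = (25 − 0.5·16) × 8 = 136 mm².
0.6 F_u A_nv = 118.1 kN; 0.6 F_y A_gv = 132 kN → shear rupture governs the shear term.
R_n = 118.1 + 1.0 × 410 × 136 / 1000 = 173.8 kN.
Design strength φR_n = 0.75 × 173.8 = 130 kN.

130 kN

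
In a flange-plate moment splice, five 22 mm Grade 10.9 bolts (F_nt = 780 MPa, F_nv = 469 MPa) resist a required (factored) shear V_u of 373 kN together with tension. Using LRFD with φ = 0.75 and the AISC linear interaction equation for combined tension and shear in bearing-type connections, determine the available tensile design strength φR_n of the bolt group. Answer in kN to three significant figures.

825 kN

A_b = π·22²/4 = 380.1 mm²; f_rv = 373 × 1000 / (5 × 380.1) = 196.2 MPa.
F'_nt = 1.3 F_nt − (F_nt / φF_nv) f_rv = 1.3·780 − (780/(0.75·469))·196.2 = 578.8 MPa, capped at F_nt → F'_nt = 578.8 MPa.
R_n = F'_nt · A_b · n = 578.8 × 380.1 × 5 / 1000 = 1100 kN.
Design strength φR_n = 0.75 × 1100 = 825 kN.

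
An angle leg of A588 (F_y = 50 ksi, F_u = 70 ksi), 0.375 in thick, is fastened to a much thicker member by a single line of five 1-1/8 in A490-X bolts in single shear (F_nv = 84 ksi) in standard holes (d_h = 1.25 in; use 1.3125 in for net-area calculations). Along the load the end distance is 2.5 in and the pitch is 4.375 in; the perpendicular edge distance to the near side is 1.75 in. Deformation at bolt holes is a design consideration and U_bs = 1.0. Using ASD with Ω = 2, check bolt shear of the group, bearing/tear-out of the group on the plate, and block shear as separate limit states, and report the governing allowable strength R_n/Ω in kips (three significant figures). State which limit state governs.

Bolt shear: A_b = π·1.125²/4 = 0.994 in²; R_n = 84 × 0.994 × 5 × 1 = 417.5 kips → 417.5 / 2 = 209 kips.
Bearing: edge l_c = 1.875, r_n = 59.06 kips; interior l_c = 3.125, r_n = 70.88 kips; R_n = 59.06 + 4·70.88 = 342.6 kips → 171 kips.
Block shear: A_gv = 7.5, A_nv = 5.285, A_nt = 0.4102 in²; R_n = min(0.6F_uA_nv, 0.6F_yA_gv) + U_bs·F_u·A_nt = 250.7 kips → 125 kips.
Block shear governs: 125 kips.

125 kips (block shear governs)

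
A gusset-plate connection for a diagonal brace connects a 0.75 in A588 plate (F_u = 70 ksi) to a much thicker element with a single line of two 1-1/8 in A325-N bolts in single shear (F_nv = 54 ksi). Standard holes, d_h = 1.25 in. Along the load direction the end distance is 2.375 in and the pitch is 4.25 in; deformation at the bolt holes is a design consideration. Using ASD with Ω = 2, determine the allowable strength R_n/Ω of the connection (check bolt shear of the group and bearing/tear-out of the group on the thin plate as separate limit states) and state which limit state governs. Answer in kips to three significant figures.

53.7 kips (bolt shear governs)

Bolt shear: A_b = π·1.125²/4 = 0.994 in²; R_n = 54 × 0.994 × 2 × 1 = 107.4 kips → 107.4 / 2 = 53.7 kips.
Bearing (1.2 l_c t F_u ≤ 2.4 d t F_u): upper limit = 2.4·1.125·0.75·70 = 141.8 kips.
  Edge l_c = 2.375 − 1.25/2 = 1.75 → r_n = 110.3 kips; interior l_c = 4.25 − 1.25 = 3 → r_n = 141.8 kips.
  R_n,bearing = 1·110.3 + 1·141.8 = 252 kips → 252 / 2 = 126 kips.
Bolt shear governs: 53.7 kips.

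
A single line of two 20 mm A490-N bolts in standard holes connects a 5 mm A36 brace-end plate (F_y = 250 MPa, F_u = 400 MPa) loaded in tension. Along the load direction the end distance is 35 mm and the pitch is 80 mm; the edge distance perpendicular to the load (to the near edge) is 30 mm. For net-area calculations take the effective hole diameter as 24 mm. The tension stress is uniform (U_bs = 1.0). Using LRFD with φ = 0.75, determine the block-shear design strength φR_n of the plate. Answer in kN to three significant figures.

91.7 kN

Shear plane L_v = 35 + 1·80 = 115 mm; A_gv = 115 × 5 = 575 mm².
A_nv = (115 − 1.5·24) × 5 = 395 mm².
A_nt = (30 − 0.5·24) × 5 = 90 mm².
0.6 F_u A_nv = 94.8 kN; 0.6 F_y A_gv = 86.25 kN → shear yielding governs the shear term.
R_n = 86.25 + 1.0 × 400 × 90 / 1000 = 122.2 kN.
Design strength φR_n = 0.75 × 122.2 = 91.7 kN.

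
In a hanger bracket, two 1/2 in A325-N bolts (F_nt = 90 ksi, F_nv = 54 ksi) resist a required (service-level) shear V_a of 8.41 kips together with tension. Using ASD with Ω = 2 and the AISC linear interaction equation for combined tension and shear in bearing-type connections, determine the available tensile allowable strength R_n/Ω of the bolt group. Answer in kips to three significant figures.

A_b = π·0.5²/4 = 0.1963 in²; f_rv = 8.41 / (2 × 0.1963) = 21.42 ksi.
F'_nt = 1.3 F_nt − (Ω F_nt / F_nv) f_rv = 1.3·90 − (2·90/54)·21.42 = 45.61 ksi, capped at F_nt → F'_nt = 45.61 ksi.
R_n = F'_nt · A_b · n = 45.61 × 0.1963 × 2 = 17.91 kips.
Allowable strength R_n/Ω = 17.91 / 2 = 8.96 kips.

8.96 kips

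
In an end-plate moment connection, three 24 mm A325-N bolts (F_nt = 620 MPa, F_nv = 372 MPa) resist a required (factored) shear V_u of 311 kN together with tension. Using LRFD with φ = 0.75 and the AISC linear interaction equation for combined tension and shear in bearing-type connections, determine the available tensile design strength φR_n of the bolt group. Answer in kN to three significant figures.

A_b = π·24²/4 = 452.4 mm²; f_rv = 311 × 1000 / (3 × 452.4) = 229.2 MPa.
F'_nt = 1.3 F_nt − (F_nt / φF_nv) f_rv = 1.3·620 − (620/(0.75·372))·229.2 = 296.8 MPa, capped at F_nt → F'_nt = 296.8 MPa.
R_n = F'_nt · A_b · n = 296.8 × 452.4 × 3 / 1000 = 402.8 kN.
Design strength φR_n = 0.75 × 402.8 = 302 kN.

302 kN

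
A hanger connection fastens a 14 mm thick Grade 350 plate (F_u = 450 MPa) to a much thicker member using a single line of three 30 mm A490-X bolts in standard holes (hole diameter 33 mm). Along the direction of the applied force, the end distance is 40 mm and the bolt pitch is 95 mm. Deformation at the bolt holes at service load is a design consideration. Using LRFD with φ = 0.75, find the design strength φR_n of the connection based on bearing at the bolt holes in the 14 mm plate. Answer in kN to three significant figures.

814 kN

Per bolt r_n = 1.2 l_c t F_u ≤ 2.4 d t F_u; upper limit = 2.4 × 30 × 14 × 450 / 1000 = 453.6 kN.
Edge bolt: l_c = 40 − 33/2 = 23.5 mm → 1.2 × 23.5 × 14 × 450 / 1000 = 177.7 → r_n = 177.7 kN.
Interior bolts: l_c = 95 − 33 = 62 mm → 1.2 × 62 × 14 × 450 / 1000 = 468.7 → r_n = 453.6 kN.
R_n = 1 × 177.7 + 2 × 453.6 = 1085 kN.
Design strength φR_n = 0.75 × 1085 = 814 kN.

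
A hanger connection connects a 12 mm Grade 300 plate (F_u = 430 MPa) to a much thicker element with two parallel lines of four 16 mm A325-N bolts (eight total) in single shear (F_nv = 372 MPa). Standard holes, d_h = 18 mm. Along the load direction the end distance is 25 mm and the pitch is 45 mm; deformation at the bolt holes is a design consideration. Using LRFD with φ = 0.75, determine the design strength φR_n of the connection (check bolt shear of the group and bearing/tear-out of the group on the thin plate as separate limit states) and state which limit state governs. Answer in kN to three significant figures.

Bolt shear: A_b = π·16²/4 = 201.1 mm²; R_n = 372 × 201.1 × 8 × 1 / 1000 = 598.4 kN → 0.75 × 598.4 = 449 kN.
Bearing (1.2 l_c t F_u ≤ 2.4 d t F_u): upper limit = 2.4·16·12·430 / 1000 = 198.1 kN.
  Edge l_c = 25 − 18/2 = 16 → r_n = 99.07 kN; interior l_c = 45 − 18 = 27 → r_n = 167.2 kN.
  R_n,bearing = 2·99.07 + 6·167.2 = 1201 kN → 0.75 × 1201 = 901 kN.
Bolt shear governs: 449 kN.

449 kN (bolt shear governs)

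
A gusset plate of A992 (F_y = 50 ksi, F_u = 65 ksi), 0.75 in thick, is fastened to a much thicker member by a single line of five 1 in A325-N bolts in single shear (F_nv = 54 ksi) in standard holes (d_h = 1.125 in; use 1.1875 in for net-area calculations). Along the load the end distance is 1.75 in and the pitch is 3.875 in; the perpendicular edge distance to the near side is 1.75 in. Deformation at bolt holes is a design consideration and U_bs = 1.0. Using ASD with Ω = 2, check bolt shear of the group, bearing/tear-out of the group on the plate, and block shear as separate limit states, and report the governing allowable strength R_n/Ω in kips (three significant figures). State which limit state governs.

Bolt shear: A_b = π·1²/4 = 0.7854 in²; R_n = 54 × 0.7854 × 5 × 1 = 212.1 kips → 212.1 / 2 = 106 kips.
Bearing: edge l_c = 1.188, r_n = 69.47 kips; interior l_c = 2.75, r_n = 117 kips; R_n = 69.47 + 4·117 = 537.5 kips → 269 kips.
Block shear: A_gv = 12.94, A_nv = 8.93, A_nt = 0.8672 in²; R_n = min(0.6F_uA_nv, 0.6F_yA_gv) + U_bs·F_u·A_nt = 404.6 kips → 202 kips.
Bolt shear governs: 106 kips.

106 kips (bolt shear governs)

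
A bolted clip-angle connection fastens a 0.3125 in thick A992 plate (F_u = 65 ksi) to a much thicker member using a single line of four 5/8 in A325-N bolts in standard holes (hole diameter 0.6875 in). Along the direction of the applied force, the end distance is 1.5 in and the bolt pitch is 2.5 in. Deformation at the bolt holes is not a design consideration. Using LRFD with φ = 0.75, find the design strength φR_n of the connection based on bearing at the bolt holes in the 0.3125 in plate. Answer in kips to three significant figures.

112 kips

Per bolt r_n = 1.5 l_c t F_u ≤ 3.0 d t F_u; upper limit = 3.0 × 0.625 × 0.3125 × 65 = 38.09 kips.
Edge bolt: l_c = 1.5 − 0.6875/2 = 1.156 in → 1.5 × 1.156 × 0.3125 × 65 = 35.23 → r_n = 35.23 kips.
Interior bolts: l_c = 2.5 − 0.6875 = 1.812 in → 1.5 × 1.812 × 0.3125 × 65 = 55.22 → r_n = 38.09 kips.
R_n = 1 × 35.23 + 3 × 38.09 = 149.5 kips.
Design strength φR_n = 0.75 × 149.5 = 112 kips.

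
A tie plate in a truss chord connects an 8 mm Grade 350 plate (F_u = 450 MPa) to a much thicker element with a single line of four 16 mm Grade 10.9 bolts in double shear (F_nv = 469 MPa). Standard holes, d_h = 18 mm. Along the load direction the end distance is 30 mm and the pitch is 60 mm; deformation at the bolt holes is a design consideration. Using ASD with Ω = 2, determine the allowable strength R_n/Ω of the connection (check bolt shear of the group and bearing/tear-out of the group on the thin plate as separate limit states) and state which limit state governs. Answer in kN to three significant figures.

253 kN (bearing governs)

Bolt shear: A_b = π·16²/4 = 201.1 mm²; R_n = 469 × 201.1 × 4 × 2 / 1000 = 754.4 kN → 754.4 / 2 = 377 kN.
Bearing (1.2 l_c t F_u ≤ 2.4 d t F_u): upper limit = 2.4·16·8·450 / 1000 = 138.2 kN.
  Edge l_c = 30 − 18/2 = 21 → r_n = 90.72 kN; interior l_c = 60 − 18 = 42 → r_n = 138.2 kN.
  R_n,bearing = 1·90.72 + 3·138.2 = 505.4 kN → 505.4 / 2 = 253 kN.
Bearing governs: 253 kN.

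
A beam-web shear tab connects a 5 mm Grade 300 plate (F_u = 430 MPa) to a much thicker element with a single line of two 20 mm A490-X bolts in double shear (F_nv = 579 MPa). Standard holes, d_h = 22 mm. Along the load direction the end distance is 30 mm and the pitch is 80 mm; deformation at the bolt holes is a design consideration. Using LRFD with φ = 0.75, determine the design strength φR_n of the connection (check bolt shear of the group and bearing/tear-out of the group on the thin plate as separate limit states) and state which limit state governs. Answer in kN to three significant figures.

114 kN (bearing governs)

Bolt shear: A_b = π·20²/4 = 314.2 mm²; R_n = 579 × 314.2 × 2 × 2 / 1000 = 727.6 kN → 0.75 × 727.6 = 546 kN.
Bearing (1.2 l_c t F_u ≤ 2.4 d t F_u): upper limit = 2.4·20·5·430 / 1000 = 103.2 kN.
  Edge l_c = 30 − 22/2 = 19 → r_n = 49.02 kN; interior l_c = 80 − 22 = 58 → r_n = 103.2 kN.
  R_n,bearing = 1·49.02 + 1·103.2 = 152.2 kN → 0.75 × 152.2 = 114 kN.
Bearing governs: 114 kN.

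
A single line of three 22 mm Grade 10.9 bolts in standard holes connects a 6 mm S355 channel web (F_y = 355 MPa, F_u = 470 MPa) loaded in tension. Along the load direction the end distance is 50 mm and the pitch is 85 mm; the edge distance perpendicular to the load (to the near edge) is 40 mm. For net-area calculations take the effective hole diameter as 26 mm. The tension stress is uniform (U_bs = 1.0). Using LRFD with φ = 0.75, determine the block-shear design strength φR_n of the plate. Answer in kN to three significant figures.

Shear plane L_v = 50 + 2·85 = 220 mm; A_gv = 220 × 6 = 1320 mm².
A_nv = (220 − 2.5·26) × 6 = 930 mm².
A_nt = (40 − 0.5·26) × 6 = 162 mm².
0.6 F_u A_nv = 262.3 kN; 0.6 F_y A_gv = 281.2 kN → shear rupture governs the shear term.
R_n = 262.3 + 1.0 × 470 × 162 / 1000 = 338.4 kN.
Design strength φR_n = 0.75 × 338.4 = 254 kN.

254 kN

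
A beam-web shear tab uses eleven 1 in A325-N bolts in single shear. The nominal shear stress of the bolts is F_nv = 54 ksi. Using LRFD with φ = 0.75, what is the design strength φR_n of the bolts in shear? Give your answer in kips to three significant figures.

350 kips

A_b = π × 1² / 4 = 0.7854 in².
R_n = F_nv · A_b · n · n_s = 54 × 0.7854 × 11 × 1 = 466.5 kips.
Design strength φR_n = 0.75 × 466.5 = 350 kips.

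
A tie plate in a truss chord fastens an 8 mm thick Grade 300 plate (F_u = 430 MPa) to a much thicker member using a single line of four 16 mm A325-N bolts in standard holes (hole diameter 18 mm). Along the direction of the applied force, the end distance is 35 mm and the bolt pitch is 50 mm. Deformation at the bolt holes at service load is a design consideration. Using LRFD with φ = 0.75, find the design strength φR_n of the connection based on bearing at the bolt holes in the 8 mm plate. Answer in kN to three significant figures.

Per bolt r_n = 1.2 l_c t F_u ≤ 2.4 d t F_u; upper limit = 2.4 × 16 × 8 × 430 / 1000 = 132.1 kN.
Edge bolt: l_c = 35 − 18/2 = 26 mm → 1.2 × 26 × 8 × 430 / 1000 = 107.3 → r_n = 107.3 kN.
Interior bolts: l_c = 50 − 18 = 32 mm → 1.2 × 32 × 8 × 430 / 1000 = 132.1 → r_n = 132.1 kN.
R_n = 1 × 107.3 + 3 × 132.1 = 503.6 kN.
Design strength φR_n = 0.75 × 503.6 = 378 kN.

378 kN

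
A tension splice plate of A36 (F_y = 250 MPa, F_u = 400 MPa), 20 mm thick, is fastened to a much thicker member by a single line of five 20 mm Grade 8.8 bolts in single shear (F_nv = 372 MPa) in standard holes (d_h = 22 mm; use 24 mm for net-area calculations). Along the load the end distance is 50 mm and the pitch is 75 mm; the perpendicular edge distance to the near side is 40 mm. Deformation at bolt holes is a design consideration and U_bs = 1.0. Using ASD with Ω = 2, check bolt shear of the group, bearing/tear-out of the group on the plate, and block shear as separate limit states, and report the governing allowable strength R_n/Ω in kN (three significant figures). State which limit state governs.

Bolt shear: A_b = π·20²/4 = 314.2 mm²; R_n = 372 × 314.2 × 5 × 1 / 1000 = 584.3 kN → 584.3 / 2 = 292 kN.
Bearing: edge l_c = 39, r_n = 374.4 kN; interior l_c = 53, r_n = 384 kN; R_n = 374.4 + 4·384 = 1910 kN → 955 kN.
Block shear: A_gv = 7000, A_nv = 4840, A_nt = 560 mm²; R_n = min(0.6F_uA_nv, 0.6F_yA_gv) + U_bs·F_u·A_nt = 1274 kN → 637 kN.
Bolt shear governs: 292 kN.

292 kN (bolt shear governs)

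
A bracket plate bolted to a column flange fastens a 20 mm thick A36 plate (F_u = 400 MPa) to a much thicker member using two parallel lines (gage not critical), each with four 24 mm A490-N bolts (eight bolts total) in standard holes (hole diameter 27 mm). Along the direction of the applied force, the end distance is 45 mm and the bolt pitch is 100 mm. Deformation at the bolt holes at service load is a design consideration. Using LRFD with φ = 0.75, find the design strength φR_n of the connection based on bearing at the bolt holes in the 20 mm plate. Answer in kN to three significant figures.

2530 kN

Per bolt r_n = 1.2 l_c t F_u ≤ 2.4 d t F_u; upper limit = 2.4 × 24 × 20 × 400 / 1000 = 460.8 kN.
Edge bolt: l_c = 45 − 27/2 = 31.5 mm → 1.2 × 31.5 × 20 × 400 / 1000 = 302.4 → r_n = 302.4 kN.
Interior bolts: l_c = 100 − 27 = 73 mm → 1.2 × 73 × 20 × 400 / 1000 = 700.8 → r_n = 460.8 kN.
R_n = 2 × 302.4 + 6 × 460.8 = 3370 kN.
Design strength φR_n = 0.75 × 3370 = 2530 kN.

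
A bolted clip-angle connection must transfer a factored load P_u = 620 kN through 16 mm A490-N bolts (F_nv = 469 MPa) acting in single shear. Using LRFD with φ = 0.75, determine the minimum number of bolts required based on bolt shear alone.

9 bolts

A_b = π·16²/4 = 201.1 mm².
Per-bolt design strength φR_n = 0.75 × 469 × 201.1 × 1 / 1000 = 70.72 kN.
n ≥ 620 / 70.72 = 8.767 → use 9 bolts.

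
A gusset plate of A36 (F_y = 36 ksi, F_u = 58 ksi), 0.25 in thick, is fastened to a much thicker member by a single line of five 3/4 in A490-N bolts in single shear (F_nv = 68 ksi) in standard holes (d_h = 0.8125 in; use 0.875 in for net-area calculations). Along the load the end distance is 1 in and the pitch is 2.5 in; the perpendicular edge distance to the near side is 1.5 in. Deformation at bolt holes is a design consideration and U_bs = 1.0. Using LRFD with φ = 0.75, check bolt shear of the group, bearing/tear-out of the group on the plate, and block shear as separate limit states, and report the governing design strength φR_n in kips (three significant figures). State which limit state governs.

Bolt shear: A_b = π·0.75²/4 = 0.4418 in²; R_n = 68 × 0.4418 × 5 × 1 = 150.2 kips → 0.75 × 150.2 = 113 kips.
Bearing: edge l_c = 0.5938, r_n = 10.33 kips; interior l_c = 1.688, r_n = 26.1 kips; R_n = 10.33 + 4·26.1 = 114.7 kips → 86 kips.
Block shear: A_gv = 2.75, A_nv = 1.766, A_nt = 0.2656 in²; R_n = min(0.6F_uA_nv, 0.6F_yA_gv) + U_bs·F_u·A_nt = 74.81 kips → 56.1 kips.
Block shear governs: 56.1 kips.

56.1 kips (block shear governs)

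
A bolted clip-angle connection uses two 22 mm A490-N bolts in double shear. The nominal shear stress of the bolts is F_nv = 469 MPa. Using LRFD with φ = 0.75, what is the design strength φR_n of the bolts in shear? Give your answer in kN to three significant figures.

535 kN

A_b = π × 22² / 4 = 380.1 mm².
R_n = F_nv · A_b · n · n_s = 469 × 380.1 × 2 × 2 / 1000 = 713.1 kN.
Design strength φR_n = 0.75 × 713.1 = 535 kN.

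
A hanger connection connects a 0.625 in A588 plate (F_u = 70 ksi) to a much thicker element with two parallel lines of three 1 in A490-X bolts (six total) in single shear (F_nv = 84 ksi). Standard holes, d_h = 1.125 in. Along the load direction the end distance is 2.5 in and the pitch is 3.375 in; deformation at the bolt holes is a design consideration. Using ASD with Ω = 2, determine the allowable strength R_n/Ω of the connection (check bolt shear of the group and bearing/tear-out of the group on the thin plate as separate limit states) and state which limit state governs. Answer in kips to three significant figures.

198 kips (bolt shear governs)

Bolt shear: A_b = π·1²/4 = 0.7854 in²; R_n = 84 × 0.7854 × 6 × 1 = 395.8 kips → 395.8 / 2 = 198 kips.
Bearing (1.2 l_c t F_u ≤ 2.4 d t F_u): upper limit = 2.4·1·0.625·70 = 105 kips.
  Edge l_c = 2.5 − 1.125/2 = 1.938 → r_n = 101.7 kips; interior l_c = 3.375 − 1.125 = 2.25 → r_n = 105 kips.
  R_n,bearing = 2·101.7 + 4·105 = 623.4 kips → 623.4 / 2 = 312 kips.
Bolt shear governs: 198 kips.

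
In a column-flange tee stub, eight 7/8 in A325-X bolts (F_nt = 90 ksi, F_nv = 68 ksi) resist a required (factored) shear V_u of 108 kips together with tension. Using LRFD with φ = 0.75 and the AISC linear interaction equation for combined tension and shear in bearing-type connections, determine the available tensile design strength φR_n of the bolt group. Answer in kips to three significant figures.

A_b = π·0.875²/4 = 0.6013 in²; f_rv = 108 / (8 × 0.6013) = 22.45 ksi.
F'_nt = 1.3 F_nt − (F_nt / φF_nv) f_rv = 1.3·90 − (90/(0.75·68))·22.45 = 77.38 ksi, capped at F_nt → F'_nt = 77.38 ksi.
R_n = F'_nt · A_b · n = 77.38 × 0.6013 × 8 = 372.2 kips.
Design strength φR_n = 0.75 × 372.2 = 279 kips.

279 kips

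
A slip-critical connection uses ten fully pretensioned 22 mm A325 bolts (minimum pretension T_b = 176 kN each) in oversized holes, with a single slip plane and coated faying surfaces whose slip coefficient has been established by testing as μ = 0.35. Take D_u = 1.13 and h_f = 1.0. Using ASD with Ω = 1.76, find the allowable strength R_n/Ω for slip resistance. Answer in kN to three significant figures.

395 kN

R_n = μ · D_u · h_f · T_b · n_s · n_b = 0.35 × 1.13 × 1.0 × 176 × 1 × 10 = 696.1 kN.
Allowable strength R_n/Ω = 696.1 / 1.76 = 395 kN.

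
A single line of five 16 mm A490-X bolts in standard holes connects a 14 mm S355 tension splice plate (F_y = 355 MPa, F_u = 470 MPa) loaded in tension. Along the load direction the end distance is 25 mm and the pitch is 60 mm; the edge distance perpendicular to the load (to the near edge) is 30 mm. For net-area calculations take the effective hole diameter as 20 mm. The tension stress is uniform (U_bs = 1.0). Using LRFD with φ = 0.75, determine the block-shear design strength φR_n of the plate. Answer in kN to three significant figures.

617 kN

Shear plane L_v = 25 + 4·60 = 265 mm; A_gv = 265 × 14 = 3710 mm².
A_nv = (265 − 4.5·20) × 14 = 2450 mm².
A_nt = (30 − 0.5·20) × 14 = 280 mm².
0.6 F_u A_nv = 690.9 kN; 0.6 F_y A_gv = 790.2 kN → shear rupture governs the shear term.
R_n = 690.9 + 1.0 × 470 × 280 / 1000 = 822.5 kN.
Design strength φR_n = 0.75 × 822.5 = 617 kN.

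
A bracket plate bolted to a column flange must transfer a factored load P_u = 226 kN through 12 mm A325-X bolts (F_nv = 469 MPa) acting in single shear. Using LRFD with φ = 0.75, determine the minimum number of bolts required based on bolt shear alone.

6 bolts

A_b = π·12²/4 = 113.1 mm².
Per-bolt design strength φR_n = 0.75 × 469 × 113.1 × 1 / 1000 = 39.78 kN.
n ≥ 226 / 39.78 = 5.681 → use 6 bolts.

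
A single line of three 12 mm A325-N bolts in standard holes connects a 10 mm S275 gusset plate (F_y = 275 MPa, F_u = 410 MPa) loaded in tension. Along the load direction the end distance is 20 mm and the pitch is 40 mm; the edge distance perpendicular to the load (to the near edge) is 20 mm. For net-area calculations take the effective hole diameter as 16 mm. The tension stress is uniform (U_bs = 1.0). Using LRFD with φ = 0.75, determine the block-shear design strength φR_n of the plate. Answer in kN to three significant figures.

Shear plane L_v = 20 + 2·40 = 100 mm; A_gv = 100 × 10 = 1000 mm².
A_nv = (100 − 2.5·16) × 10 = 600 mm².
A_nt = (20 − 0.5·16) × 10 = 120 mm².
0.6 F_u A_nv = 147.6 kN; 0.6 F_y A_gv = 165 kN → shear rupture governs the shear term.
R_n = 147.6 + 1.0 × 410 × 120 / 1000 = 196.8 kN.
Design strength φR_n = 0.75 × 196.8 = 148 kN.

148 kN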